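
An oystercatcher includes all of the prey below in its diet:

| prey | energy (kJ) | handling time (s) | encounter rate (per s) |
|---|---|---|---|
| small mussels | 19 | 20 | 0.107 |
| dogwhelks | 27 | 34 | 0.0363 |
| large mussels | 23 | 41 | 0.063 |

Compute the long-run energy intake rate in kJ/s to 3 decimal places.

0.641 kJ/s

Energy encountered per unit search time: 0.107×19 + 0.0363×27 + 0.063×23 = 4.462 kJ/s.
Handling time per unit search time: 0.107×20 + 0.0363×34 + 0.063×41 = 5.957.
Rate = 4.462/(1 + 5.957) = 0.6414 kJ/s.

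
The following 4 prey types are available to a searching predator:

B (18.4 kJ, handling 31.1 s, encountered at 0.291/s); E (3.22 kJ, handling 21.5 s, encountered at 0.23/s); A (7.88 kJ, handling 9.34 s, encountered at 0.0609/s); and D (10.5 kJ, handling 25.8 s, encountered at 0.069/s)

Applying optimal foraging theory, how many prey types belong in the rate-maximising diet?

Profitabilities (E/h, kJ/s): A 0.844, B 0.592, D 0.407, E 0.15. Add prey in this order while the next type's profitability exceeds the intake rate on those already taken.
Rate on top 1: 0.3059. B: 0.592 > 0.3059 → include.
Rate on top 2: 0.5494. D: 0.407 < 0.5494 → exclude; stop.
Optimal diet: A, B — 2 of 4 types.

2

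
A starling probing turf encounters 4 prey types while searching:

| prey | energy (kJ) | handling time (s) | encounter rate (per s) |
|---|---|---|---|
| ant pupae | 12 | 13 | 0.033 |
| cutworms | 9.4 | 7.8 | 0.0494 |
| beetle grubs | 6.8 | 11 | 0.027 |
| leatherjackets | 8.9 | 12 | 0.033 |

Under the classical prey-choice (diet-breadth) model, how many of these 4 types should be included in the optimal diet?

E/h in descending order: cutworms 1.21, ant pupae 0.923, leatherjackets 0.742, beetle grubs 0.618 kJ/s. The optimal diet is the largest prefix of this list for which every included type satisfies E_i/h_i > R on the types above it.
Rate on top 1: 0.3352. ant pupae: 0.923 > 0.3352 → include.
Rate on top 2: 0.4742. leatherjackets: 0.742 > 0.4742 → include.
Rate on top 3: 0.5221. beetle grubs: 0.618 > 0.5221 → include.
Optimal diet: cutworms, ant pupae, leatherjackets, beetle grubs — 4 of 4 types.

4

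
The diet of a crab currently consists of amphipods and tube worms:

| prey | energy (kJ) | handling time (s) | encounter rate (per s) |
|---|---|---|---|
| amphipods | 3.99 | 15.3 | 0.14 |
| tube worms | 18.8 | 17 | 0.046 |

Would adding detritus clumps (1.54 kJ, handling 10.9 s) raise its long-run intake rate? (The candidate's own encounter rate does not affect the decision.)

No

On amphipods and tube worms alone, R = ΣλE/(1+Σλh) = 1.423/3.924 = 0.3627 kJ/s.
detritus clumps: E/h = 1.54/10.9 = 0.1413 kJ/s.
Since 0.1413 < R, time spent handling detritus clumps is better spent searching.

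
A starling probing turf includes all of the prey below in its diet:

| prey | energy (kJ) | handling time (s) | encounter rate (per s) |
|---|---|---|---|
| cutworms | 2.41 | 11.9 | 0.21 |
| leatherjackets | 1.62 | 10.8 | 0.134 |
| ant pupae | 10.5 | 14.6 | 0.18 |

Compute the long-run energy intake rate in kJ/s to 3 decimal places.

0.345 kJ/s

R = Σλ_iE_i / (1 + Σλ_ih_i)
Numerator: 0.21×2.41 + 0.134×1.62 + 0.18×10.5 = 2.613
Denominator: 1 + 0.21×11.9 + 0.134×10.8 + 0.18×14.6 = 7.574
R = 2.613/7.574 = 0.345 kJ/s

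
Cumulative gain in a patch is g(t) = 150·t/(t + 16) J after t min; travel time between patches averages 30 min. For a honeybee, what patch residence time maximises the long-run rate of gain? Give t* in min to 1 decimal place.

21.9 min

Optimal t* satisfies g'(t*) = g(t*)/(T + t*).
g'(t) = 150·16/(t + 16)². Setting 150·16/(t+16)² = 150t/[(t+16)(30+t)] gives 16(30+t) = t(t+16), so t² = 16×30 = 480.
t* = √480 = 21.91 min.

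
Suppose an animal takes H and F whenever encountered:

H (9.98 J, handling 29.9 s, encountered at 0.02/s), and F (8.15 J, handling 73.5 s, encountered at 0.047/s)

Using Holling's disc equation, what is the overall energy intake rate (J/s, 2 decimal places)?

0.12 J/s

R = (0.02×9.98 + 0.047×8.15) / (1 + 0.02×29.9 + 0.047×73.5) = 0.5827/5.053 = 0.1153 J/s.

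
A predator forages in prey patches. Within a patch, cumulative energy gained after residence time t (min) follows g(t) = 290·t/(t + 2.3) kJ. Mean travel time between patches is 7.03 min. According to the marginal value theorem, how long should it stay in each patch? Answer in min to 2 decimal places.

4.02 min

Maximise g(t)/(T+t): set derivative to zero → g'(t)(T+t) = g(t).
g'(t) = 290·2.3/(t + 2.3)². Setting 290·2.3/(t+2.3)² = 290t/[(t+2.3)(7.03+t)] gives 2.3(7.03+t) = t(t+2.3), so t² = 2.3×7.03 = 16.17.
t* = √16.17 = 4.021 min.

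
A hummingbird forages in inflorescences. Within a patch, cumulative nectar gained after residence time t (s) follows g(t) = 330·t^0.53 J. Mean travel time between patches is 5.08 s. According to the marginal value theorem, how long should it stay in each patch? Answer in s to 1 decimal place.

Maximise g(t)/(T+t): set derivative to zero → g'(t)(T+t) = g(t).
g'(t) = 0.53·330·t^-0.47. Setting 0.53·330·t^-0.47 = 330·t^0.53/(5.08+t) gives 0.53(5.08+t) = t, so 0.47·t = 0.53×5.08.
t* = 0.53×5.08/0.47 = 5.729 s.

5.7 s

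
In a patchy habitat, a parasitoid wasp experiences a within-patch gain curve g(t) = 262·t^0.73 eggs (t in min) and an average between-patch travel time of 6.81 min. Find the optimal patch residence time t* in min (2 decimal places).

Maximise g(t)/(T+t): set derivative to zero → g'(t)(T+t) = g(t).
g'(t) = 0.73·262·t^-0.27. Setting 0.73·262·t^-0.27 = 262·t^0.73/(6.81+t) gives 0.73(6.81+t) = t, so 0.27·t = 0.73×6.81.
t* = 0.73×6.81/0.27 = 18.41 min.

18.41 min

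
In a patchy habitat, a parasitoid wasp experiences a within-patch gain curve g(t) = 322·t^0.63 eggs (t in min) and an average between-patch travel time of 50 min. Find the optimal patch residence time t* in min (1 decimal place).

By the marginal value theorem, leave when the instantaneous gain rate g'(t) equals the habitat-wide average g(t)/(T + t).
g'(t) = 0.63·322·t^-0.37. Setting 0.63·322·t^-0.37 = 322·t^0.63/(50+t) gives 0.63(50+t) = t, so 0.37·t = 0.63×50.
t* = 0.63×50/0.37 = 85.14 min.

85.1 min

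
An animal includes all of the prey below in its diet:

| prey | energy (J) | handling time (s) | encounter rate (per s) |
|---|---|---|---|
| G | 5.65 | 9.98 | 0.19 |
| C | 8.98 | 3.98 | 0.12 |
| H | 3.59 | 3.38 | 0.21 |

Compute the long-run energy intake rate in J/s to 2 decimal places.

R = (0.19×5.65 + 0.12×8.98 + 0.21×3.59) / (1 + 0.19×9.98 + 0.12×3.98 + 0.21×3.38) = 2.905/4.084 = 0.7114 J/s.

0.71 J/s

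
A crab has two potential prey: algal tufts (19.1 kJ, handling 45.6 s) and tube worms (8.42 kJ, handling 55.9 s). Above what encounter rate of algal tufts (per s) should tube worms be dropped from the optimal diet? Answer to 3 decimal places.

The zero-one rule: include tube worms iff E₂/h₂ > λE₁/(1+λh₁). Equality gives the switch point.
λE₁h₂ = E₂ + λE₂h₁ ⇒ λ = E₂/(E₁h₂ − E₂h₁) = 8.42/(1068 − 384) = 0.01231 per s.

0.012 per s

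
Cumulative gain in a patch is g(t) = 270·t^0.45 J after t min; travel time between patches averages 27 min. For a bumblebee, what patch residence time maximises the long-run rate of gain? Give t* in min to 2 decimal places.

22.09 min

Maximise g(t)/(T+t): set derivative to zero → g'(t)(T+t) = g(t).
g'(t) = 0.45·270·t^-0.55. Setting 0.45·270·t^-0.55 = 270·t^0.45/(27+t) gives 0.45(27+t) = t, so 0.55·t = 0.45×27.
t* = 0.45×27/0.55 = 22.09 min.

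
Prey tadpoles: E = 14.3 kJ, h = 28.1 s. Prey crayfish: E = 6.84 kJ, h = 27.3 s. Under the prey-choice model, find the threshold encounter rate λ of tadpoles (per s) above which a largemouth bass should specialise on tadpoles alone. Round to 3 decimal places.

Drop crayfish once their profitability E₂/h₂ falls below the rate achievable on tadpoles alone: E₂/h₂ = λE₁/(1 + λh₁).
Solve for λ: λE₁h₂ = E₂(1 + λh₁) → λ(E₁h₂ − E₂h₁) = E₂ → λ = E₂/(E₁h₂ − E₂h₁).
λ = 6.84/(14.3×27.3 − 6.84×28.1) = 6.84/198.2 = 0.03451 per s.

0.035 per s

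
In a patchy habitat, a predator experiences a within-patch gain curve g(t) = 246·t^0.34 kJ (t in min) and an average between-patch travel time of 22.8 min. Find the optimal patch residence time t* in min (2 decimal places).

Optimal t* satisfies g'(t*) = g(t*)/(T + t*).
g'(t) = 0.34·246·t^-0.66. Setting 0.34·246·t^-0.66 = 246·t^0.34/(22.8+t) gives 0.34(22.8+t) = t, so 0.66·t = 0.34×22.8.
t* = 0.34×22.8/0.66 = 11.75 min.

11.75 min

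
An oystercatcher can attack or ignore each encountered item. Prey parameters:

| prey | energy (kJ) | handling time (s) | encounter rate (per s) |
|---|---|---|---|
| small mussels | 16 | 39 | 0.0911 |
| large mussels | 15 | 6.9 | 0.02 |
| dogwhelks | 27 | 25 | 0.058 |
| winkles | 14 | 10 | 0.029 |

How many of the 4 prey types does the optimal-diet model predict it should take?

Profitabilities (E/h, kJ/s): large mussels 2.17, winkles 1.4, dogwhelks 1.08, small mussels 0.41. Add prey in this order while the next type's profitability exceeds the intake rate on those already taken.
Rate on top 1: 0.2636. winkles: 1.4 > 0.2636 → include.
Rate on top 2: 0.4944. dogwhelks: 1.08 > 0.4944 → include.
Rate on top 3: 0.7894. small mussels: 0.41 < 0.7894 → exclude; stop.
Optimal diet: large mussels, winkles, dogwhelks — 3 of 4 types.

3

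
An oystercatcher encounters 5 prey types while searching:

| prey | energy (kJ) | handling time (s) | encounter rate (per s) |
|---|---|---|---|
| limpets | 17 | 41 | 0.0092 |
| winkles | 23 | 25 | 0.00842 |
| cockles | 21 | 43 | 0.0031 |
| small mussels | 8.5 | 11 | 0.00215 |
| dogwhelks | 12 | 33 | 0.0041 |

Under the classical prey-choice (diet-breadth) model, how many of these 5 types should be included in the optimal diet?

5

Profitabilities (E/h, kJ/s): winkles 0.92, small mussels 0.773, cockles 0.488, limpets 0.415, dogwhelks 0.364. Add prey in this order while the next type's profitability exceeds the intake rate on those already taken.
Rate on top 1: 0.16. small mussels: 0.773 > 0.16 → include.
Rate on top 2: 0.1717. cockles: 0.488 > 0.1717 → include.
Rate on top 3: 0.2026. limpets: 0.415 > 0.2026 → include.
Rate on top 4: 0.2484. dogwhelks: 0.364 > 0.2484 → include.
Optimal diet: winkles, small mussels, cockles, limpets, dogwhelks — 5 of 5 types.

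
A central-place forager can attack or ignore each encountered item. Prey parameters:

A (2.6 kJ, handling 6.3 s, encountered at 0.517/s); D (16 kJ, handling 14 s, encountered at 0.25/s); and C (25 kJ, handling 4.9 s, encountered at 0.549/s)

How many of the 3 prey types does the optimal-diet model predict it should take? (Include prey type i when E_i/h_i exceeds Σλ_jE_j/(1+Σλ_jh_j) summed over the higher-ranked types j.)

1

E/h in descending order: C 5.1, D 1.14, A 0.413 kJ/s. The optimal diet is the largest prefix of this list for which every included type satisfies E_i/h_i > R on the types above it.
Rate on top 1: 3.719. D: 1.14 < 3.719 → exclude; stop.
Optimal diet: C — 1 of 3 types.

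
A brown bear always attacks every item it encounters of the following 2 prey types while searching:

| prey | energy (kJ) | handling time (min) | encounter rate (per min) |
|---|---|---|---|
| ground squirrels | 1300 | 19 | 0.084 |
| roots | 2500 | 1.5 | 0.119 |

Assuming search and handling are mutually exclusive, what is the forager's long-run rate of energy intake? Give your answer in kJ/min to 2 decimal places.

R = Σλ_iE_i / (1 + Σλ_ih_i)
Numerator: 0.084×1300 + 0.119×2500 = 406.7
Denominator: 1 + 0.084×19 + 0.119×1.5 = 2.775
R = 406.7/2.775 = 146.6 kJ/min

146.58 kJ/min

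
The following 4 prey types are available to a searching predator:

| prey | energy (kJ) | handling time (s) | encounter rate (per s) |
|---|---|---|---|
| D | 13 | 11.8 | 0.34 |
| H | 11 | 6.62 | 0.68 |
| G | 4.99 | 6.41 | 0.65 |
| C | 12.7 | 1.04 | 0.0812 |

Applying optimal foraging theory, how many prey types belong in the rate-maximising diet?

2

Profitabilities (E/h, kJ/s): C 12.2, H 1.66, D 1.1, G 0.778. Add prey in this order while the next type's profitability exceeds the intake rate on those already taken.
Rate on top 1: 0.9509. H: 1.66 > 0.9509 → include.
Rate on top 2: 1.524. D: 1.1 < 1.524 → exclude; stop.
Optimal diet: C, H — 2 of 4 types.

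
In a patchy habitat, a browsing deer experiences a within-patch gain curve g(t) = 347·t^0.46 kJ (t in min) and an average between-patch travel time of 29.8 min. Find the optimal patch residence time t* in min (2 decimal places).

By the marginal value theorem, leave when the instantaneous gain rate g'(t) equals the habitat-wide average g(t)/(T + t).
g'(t) = 0.46·347·t^-0.54. Setting 0.46·347·t^-0.54 = 347·t^0.46/(29.8+t) gives 0.46(29.8+t) = t, so 0.54·t = 0.46×29.8.
t* = 0.46×29.8/0.54 = 25.39 min.

25.39 min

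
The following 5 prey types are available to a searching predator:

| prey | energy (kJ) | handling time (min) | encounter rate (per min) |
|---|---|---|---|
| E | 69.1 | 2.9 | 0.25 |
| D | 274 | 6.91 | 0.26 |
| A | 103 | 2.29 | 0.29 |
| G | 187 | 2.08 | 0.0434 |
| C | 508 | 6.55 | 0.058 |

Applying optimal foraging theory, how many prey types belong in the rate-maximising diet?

E/h in descending order: G 89.9, C 77.6, A 45, D 39.7, E 23.8 kJ/min. The optimal diet is the largest prefix of this list for which every included type satisfies E_i/h_i > R on the types above it.
Rate on top 1: 7.444. C: 77.6 > 7.444 → include.
Rate on top 2: 25.56. A: 45 > 25.56 → include.
Rate on top 3: 31.6. D: 39.7 > 31.6 → include.
Rate on top 4: 35.28. E: 23.8 < 35.28 → exclude; stop.
Optimal diet: G, C, A, D — 4 of 5 types.

4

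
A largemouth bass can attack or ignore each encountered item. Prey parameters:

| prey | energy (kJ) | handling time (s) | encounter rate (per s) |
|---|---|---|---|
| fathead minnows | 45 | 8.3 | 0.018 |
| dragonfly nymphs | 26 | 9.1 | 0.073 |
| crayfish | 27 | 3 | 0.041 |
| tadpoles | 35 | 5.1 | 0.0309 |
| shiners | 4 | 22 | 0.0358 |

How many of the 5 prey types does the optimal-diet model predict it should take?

Profitabilities (E/h, kJ/s): crayfish 9, tadpoles 6.86, fathead minnows 5.42, dragonfly nymphs 2.86, shiners 0.182. Add prey in this order while the next type's profitability exceeds the intake rate on those already taken.
Rate on top 1: 0.9858. tadpoles: 6.86 > 0.9858 → include.
Rate on top 2: 1.709. fathead minnows: 5.42 > 1.709 → include.
Rate on top 3: 2.097. dragonfly nymphs: 2.86 > 2.097 → include.
Rate on top 4: 2.338. shiners: 0.182 < 2.338 → exclude; stop.
Optimal diet: crayfish, tadpoles, fathead minnows, dragonfly nymphs — 4 of 5 types.

4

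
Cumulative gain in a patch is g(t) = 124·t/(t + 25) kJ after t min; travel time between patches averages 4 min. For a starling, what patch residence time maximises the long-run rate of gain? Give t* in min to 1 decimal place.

10.0 min

Maximise g(t)/(T+t): set derivative to zero → g'(t)(T+t) = g(t).
g'(t) = 124·25/(t + 25)². Setting 124·25/(t+25)² = 124t/[(t+25)(4+t)] gives 25(4+t) = t(t+25), so t² = 25×4 = 100.
t* = √100 = 10 min.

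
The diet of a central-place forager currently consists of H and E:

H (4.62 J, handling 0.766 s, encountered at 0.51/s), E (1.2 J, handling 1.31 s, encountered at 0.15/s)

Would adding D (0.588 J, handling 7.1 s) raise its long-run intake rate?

Intake rate on the current diet: R = (0.51×4.62 + 0.15×1.2) / (1 + 0.51×0.766 + 0.15×1.31) = 2.536/1.587 = 1.598 J/s.
Profitability of D: 0.588/7.1 = 0.08282 J/s.
Since 0.08282 < R, time spent handling D is better spent searching.

No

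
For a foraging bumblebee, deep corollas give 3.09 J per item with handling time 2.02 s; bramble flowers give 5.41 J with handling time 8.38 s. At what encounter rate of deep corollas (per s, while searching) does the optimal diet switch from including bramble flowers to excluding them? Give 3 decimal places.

Drop bramble flowers once their profitability E₂/h₂ falls below the rate achievable on deep corollas alone: E₂/h₂ = λE₁/(1 + λh₁).
Solve for λ: λE₁h₂ = E₂(1 + λh₁) → λ(E₁h₂ − E₂h₁) = E₂ → λ = E₂/(E₁h₂ − E₂h₁).
λ = 5.41/(3.09×8.38 − 5.41×2.02) = 5.41/14.97 = 0.3615 per s.

0.361 per s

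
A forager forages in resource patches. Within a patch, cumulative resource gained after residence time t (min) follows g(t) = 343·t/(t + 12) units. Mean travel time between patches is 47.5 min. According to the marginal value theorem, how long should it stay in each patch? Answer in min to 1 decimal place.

23.9 min

Maximise g(t)/(T+t): set derivative to zero → g'(t)(T+t) = g(t).
g'(t) = 343·12/(t + 12)². Setting 343·12/(t+12)² = 343t/[(t+12)(47.5+t)] gives 12(47.5+t) = t(t+12), so t² = 12×47.5 = 570.
t* = √570 = 23.87 min.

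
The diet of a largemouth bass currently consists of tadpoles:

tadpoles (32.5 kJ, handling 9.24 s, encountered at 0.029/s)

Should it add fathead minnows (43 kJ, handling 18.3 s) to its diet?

On tadpoles alone, R = ΣλE/(1+Σλh) = 0.9425/1.268 = 0.7433 kJ/s.
Profitability of fathead minnows: 43/18.3 = 2.35 kJ/s.
2.35 > 0.7433, so adding fathead minnows raises the average — include it.

Yes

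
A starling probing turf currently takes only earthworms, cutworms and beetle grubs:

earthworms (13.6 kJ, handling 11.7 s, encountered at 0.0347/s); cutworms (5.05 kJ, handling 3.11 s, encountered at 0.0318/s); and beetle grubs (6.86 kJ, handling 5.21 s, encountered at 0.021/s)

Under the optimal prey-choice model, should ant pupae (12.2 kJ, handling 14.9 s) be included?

On earthworms, cutworms and beetle grubs alone, R = ΣλE/(1+Σλh) = 0.7766/1.614 = 0.4811 kJ/s.
ant pupae: E/h = 12.2/14.9 = 0.8188 kJ/s.
Since 0.8188 > R, including ant pupae increases the long-run rate.

Yes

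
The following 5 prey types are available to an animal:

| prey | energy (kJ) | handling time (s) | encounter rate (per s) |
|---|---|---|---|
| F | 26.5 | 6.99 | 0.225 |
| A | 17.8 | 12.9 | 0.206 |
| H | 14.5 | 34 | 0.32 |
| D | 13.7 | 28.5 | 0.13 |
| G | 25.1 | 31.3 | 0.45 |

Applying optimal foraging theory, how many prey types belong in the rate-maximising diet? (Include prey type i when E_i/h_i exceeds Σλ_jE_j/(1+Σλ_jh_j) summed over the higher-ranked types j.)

Rank by E/h (kJ/s): F 3.79, A 1.38, G 0.802, D 0.481, H 0.426. Include each in turn until the next type's E/h falls below the running intake rate.
Rate on top 1: 2.318. A: 1.38 < 2.318 → exclude; stop.
Optimal diet: F — 1 of 5 types.

1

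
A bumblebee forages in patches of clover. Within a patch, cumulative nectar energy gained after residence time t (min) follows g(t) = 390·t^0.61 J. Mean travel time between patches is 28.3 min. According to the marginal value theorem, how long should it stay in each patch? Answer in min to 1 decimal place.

Optimal t* satisfies g'(t*) = g(t*)/(T + t*).
g'(t) = 0.61·390·t^-0.39. Setting 0.61·390·t^-0.39 = 390·t^0.61/(28.3+t) gives 0.61(28.3+t) = t, so 0.39·t = 0.61×28.3.
t* = 0.61×28.3/0.39 = 44.26 min.

44.3 min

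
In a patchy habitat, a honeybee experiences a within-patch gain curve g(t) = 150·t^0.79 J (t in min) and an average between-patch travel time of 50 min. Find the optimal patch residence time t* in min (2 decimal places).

188.10 min

By the marginal value theorem, leave when the instantaneous gain rate g'(t) equals the habitat-wide average g(t)/(T + t).
g'(t) = 0.79·150·t^-0.21. Setting 0.79·150·t^-0.21 = 150·t^0.79/(50+t) gives 0.79(50+t) = t, so 0.21·t = 0.79×50.
t* = 0.79×50/0.21 = 188.1 min.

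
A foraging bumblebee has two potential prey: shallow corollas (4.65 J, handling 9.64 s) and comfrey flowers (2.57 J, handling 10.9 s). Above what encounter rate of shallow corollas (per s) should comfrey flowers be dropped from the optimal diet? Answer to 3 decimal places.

0.099 per s

At the threshold, the rate on shallow corollas alone equals the profitability of comfrey flowers: λ·4.65/(1 + λ·9.64) = 2.57/10.9 = 0.2358.
Rearranging, λ(4.65 − 0.2358×9.64) = 0.2358, so λ = 0.2358/2.377 = 0.09919 per s.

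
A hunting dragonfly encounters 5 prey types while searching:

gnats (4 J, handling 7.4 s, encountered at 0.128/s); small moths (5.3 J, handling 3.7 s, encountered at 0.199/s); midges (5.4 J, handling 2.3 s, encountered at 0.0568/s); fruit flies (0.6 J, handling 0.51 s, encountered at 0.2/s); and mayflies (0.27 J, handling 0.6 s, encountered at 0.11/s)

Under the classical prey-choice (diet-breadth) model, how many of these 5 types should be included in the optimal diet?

3

E/h in descending order: midges 2.35, small moths 1.43, fruit flies 1.18, gnats 0.541, mayflies 0.45 J/s. The optimal diet is the largest prefix of this list for which every included type satisfies E_i/h_i > R on the types above it.
Rate on top 1: 0.2713. small moths: 1.43 > 0.2713 → include.
Rate on top 2: 0.7292. fruit flies: 1.18 > 0.7292 → include.
Rate on top 3: 0.7524. gnats: 0.541 < 0.7524 → exclude; stop.
Optimal diet: midges, small moths, fruit flies — 3 of 5 types.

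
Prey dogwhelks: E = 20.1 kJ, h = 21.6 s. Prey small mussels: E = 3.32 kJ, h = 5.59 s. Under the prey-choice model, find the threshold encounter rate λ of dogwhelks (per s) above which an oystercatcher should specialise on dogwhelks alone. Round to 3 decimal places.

0.082 per s

Drop small mussels once their profitability E₂/h₂ falls below the rate achievable on dogwhelks alone: E₂/h₂ = λE₁/(1 + λh₁).
Solve for λ: λE₁h₂ = E₂(1 + λh₁) → λ(E₁h₂ − E₂h₁) = E₂ → λ = E₂/(E₁h₂ − E₂h₁).
λ = 3.32/(20.1×5.59 − 3.32×21.6) = 3.32/40.65 = 0.08168 per s.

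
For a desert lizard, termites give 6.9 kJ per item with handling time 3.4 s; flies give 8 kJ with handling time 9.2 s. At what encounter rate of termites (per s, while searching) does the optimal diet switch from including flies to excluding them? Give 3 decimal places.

0.221 per s

The zero-one rule: include flies iff E₂/h₂ > λE₁/(1+λh₁). Equality gives the switch point.
λE₁h₂ = E₂ + λE₂h₁ ⇒ λ = E₂/(E₁h₂ − E₂h₁) = 8/(63.48 − 27.2) = 0.2205 per s.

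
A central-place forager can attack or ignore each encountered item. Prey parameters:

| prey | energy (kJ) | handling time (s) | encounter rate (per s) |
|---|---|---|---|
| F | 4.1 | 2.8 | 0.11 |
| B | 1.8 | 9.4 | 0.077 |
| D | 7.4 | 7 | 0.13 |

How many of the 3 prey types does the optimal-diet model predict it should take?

E/h in descending order: F 1.46, D 1.06, B 0.191 kJ/s. The optimal diet is the largest prefix of this list for which every included type satisfies E_i/h_i > R on the types above it.
Rate on top 1: 0.3448. D: 1.06 > 0.3448 → include.
Rate on top 2: 0.6371. B: 0.191 < 0.6371 → exclude; stop.
Optimal diet: F, D — 2 of 3 types.

2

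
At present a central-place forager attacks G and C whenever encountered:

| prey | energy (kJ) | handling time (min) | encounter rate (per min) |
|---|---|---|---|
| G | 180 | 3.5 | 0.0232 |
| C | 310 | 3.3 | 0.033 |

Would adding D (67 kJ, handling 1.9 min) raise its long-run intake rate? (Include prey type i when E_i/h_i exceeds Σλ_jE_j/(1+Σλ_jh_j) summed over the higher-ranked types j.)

On G and C alone, R = ΣλE/(1+Σλh) = 14.41/1.19 = 12.1 kJ/min.
D: E/h = 67/1.9 = 35.26 kJ/min.
Since 35.26 > R, including D increases the long-run rate.

Yes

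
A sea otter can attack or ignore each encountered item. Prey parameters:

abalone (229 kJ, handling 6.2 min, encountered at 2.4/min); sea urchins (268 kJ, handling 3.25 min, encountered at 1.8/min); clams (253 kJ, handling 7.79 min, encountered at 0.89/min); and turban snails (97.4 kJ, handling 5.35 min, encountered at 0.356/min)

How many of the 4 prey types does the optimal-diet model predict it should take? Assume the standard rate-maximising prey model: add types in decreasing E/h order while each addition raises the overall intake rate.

Rank by E/h (kJ/min): sea urchins 82.5, abalone 36.9, clams 32.5, turban snails 18.2. Include each in turn until the next type's E/h falls below the running intake rate.
Rate on top 1: 70.42. abalone: 36.9 < 70.42 → exclude; stop.
Optimal diet: sea urchins — 1 of 4 types.

1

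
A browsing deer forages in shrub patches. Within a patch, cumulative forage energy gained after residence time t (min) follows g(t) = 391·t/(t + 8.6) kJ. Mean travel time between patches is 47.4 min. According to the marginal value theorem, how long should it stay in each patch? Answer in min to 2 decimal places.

By the marginal value theorem, leave when the instantaneous gain rate g'(t) equals the habitat-wide average g(t)/(T + t).
g'(t) = 391·8.6/(t + 8.6)². Setting 391·8.6/(t+8.6)² = 391t/[(t+8.6)(47.4+t)] gives 8.6(47.4+t) = t(t+8.6), so t² = 8.6×47.4 = 407.6.
t* = √407.6 = 20.19 min.

20.19 min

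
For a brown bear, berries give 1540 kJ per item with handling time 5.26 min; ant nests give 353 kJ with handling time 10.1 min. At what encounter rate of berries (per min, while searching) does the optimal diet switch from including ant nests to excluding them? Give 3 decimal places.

The zero-one rule: include ant nests iff E₂/h₂ > λE₁/(1+λh₁). Equality gives the switch point.
λE₁h₂ = E₂ + λE₂h₁ ⇒ λ = E₂/(E₁h₂ − E₂h₁) = 353/(1.555e+04 − 1857) = 0.02577 per min.

0.026 per min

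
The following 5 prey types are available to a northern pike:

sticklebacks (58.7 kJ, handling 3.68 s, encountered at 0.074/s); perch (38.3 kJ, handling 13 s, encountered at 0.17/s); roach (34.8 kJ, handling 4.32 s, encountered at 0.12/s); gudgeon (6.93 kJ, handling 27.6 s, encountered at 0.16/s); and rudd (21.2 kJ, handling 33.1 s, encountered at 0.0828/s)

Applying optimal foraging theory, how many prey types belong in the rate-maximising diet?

Rank by E/h (kJ/s): sticklebacks 16, roach 8.06, perch 2.95, rudd 0.64, gudgeon 0.251. Include each in turn until the next type's E/h falls below the running intake rate.
Rate on top 1: 3.414. roach: 8.06 > 3.414 → include.
Rate on top 2: 4.758. perch: 2.95 < 4.758 → exclude; stop.
Optimal diet: sticklebacks, roach — 2 of 5 types.

2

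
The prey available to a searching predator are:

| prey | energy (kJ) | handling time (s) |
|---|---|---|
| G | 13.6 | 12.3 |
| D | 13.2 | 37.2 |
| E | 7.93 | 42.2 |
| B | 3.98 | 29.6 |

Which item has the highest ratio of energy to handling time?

G

In descending order of E/h:
G: 13.6/12.3 = 1.11 kJ/s
D: 13.2/37.2 = 0.355 kJ/s
E: 7.93/42.2 = 0.188 kJ/s
B: 3.98/29.6 = 0.134 kJ/s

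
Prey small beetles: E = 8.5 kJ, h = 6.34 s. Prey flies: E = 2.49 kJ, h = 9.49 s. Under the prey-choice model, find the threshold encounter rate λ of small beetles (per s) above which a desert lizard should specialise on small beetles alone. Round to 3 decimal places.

Drop flies once their profitability E₂/h₂ falls below the rate achievable on small beetles alone: E₂/h₂ = λE₁/(1 + λh₁).
Solve for λ: λE₁h₂ = E₂(1 + λh₁) → λ(E₁h₂ − E₂h₁) = E₂ → λ = E₂/(E₁h₂ − E₂h₁).
λ = 2.49/(8.5×9.49 − 2.49×6.34) = 2.49/64.88 = 0.03838 per s.

0.038 per s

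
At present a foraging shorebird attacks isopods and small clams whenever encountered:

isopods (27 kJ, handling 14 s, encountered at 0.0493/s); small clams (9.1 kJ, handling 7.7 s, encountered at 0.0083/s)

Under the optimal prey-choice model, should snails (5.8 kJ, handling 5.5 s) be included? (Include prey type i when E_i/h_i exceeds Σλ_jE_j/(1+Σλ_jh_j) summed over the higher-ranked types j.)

Current rate: (0.0493×27 + 0.0083×9.1)/(1 + 0.0493×14 + 0.0083×7.7) = 0.8019 kJ/s.
Profitability of snails: 5.8/5.5 = 1.055 kJ/s.
Since 1.055 > R, including snails increases the long-run rate.

Yes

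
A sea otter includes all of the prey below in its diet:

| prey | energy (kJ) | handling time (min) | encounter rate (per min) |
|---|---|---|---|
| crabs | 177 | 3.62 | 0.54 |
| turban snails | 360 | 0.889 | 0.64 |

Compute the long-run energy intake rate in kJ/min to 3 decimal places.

92.509 kJ/min

R = (0.54×177 + 0.64×360) / (1 + 0.54×3.62 + 0.64×0.889) = 326/3.524 = 92.51 kJ/min.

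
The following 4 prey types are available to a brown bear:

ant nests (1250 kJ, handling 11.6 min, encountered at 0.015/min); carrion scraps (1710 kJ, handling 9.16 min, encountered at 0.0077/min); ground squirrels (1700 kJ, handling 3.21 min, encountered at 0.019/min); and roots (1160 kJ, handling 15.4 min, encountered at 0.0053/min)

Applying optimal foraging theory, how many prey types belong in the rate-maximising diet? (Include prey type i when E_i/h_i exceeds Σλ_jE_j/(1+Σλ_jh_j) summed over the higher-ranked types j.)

4

E/h in descending order: ground squirrels 530, carrion scraps 187, ant nests 108, roots 75.3 kJ/min. The optimal diet is the largest prefix of this list for which every included type satisfies E_i/h_i > R on the types above it.
Rate on top 1: 30.44. carrion scraps: 187 > 30.44 → include.
Rate on top 2: 40.18. ant nests: 108 > 40.18 → include.
Rate on top 3: 49.19. roots: 75.3 > 49.19 → include.
Optimal diet: ground squirrels, carrion scraps, ant nests, roots — 4 of 4 types.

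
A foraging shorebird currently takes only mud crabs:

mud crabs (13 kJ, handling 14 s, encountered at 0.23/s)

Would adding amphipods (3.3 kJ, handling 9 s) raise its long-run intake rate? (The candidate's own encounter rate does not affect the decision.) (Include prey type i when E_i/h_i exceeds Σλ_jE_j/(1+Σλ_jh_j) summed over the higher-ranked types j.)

On mud crabs alone, R = ΣλE/(1+Σλh) = 2.99/4.22 = 0.7085 kJ/s.
Profitability of amphipods: 3.3/9 = 0.3667 kJ/s.
0.3667 < 0.7085, so adding amphipods would lower the average — exclude it.

No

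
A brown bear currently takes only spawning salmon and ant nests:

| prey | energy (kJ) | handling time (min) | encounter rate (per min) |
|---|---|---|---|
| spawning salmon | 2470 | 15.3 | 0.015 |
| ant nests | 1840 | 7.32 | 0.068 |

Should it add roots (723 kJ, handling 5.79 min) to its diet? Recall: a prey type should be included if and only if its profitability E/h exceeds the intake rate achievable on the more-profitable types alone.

Yes

On spawning salmon and ant nests alone, R = ΣλE/(1+Σλh) = 162.2/1.727 = 93.89 kJ/min.
Profitability of roots: 723/5.79 = 124.9 kJ/min.
Since 124.9 > R, including roots increases the long-run rate.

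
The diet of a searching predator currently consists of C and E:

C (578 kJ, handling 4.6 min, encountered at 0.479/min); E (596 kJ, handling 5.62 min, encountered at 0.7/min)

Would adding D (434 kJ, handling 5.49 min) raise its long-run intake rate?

Intake rate on the current diet: R = (0.479×578 + 0.7×596) / (1 + 0.479×4.6 + 0.7×5.62) = 694.1/7.137 = 97.24 kJ/min.
Profitability of D: 434/5.49 = 79.05 kJ/min.
Since 79.05 < R, time spent handling D is better spent searching.

No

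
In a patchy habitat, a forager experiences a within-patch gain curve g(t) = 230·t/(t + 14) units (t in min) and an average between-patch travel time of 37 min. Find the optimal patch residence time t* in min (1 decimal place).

By the marginal value theorem, leave when the instantaneous gain rate g'(t) equals the habitat-wide average g(t)/(T + t).
g'(t) = 230·14/(t + 14)². Setting 230·14/(t+14)² = 230t/[(t+14)(37+t)] gives 14(37+t) = t(t+14), so t² = 14×37 = 518.
t* = √518 = 22.76 min.

22.8 min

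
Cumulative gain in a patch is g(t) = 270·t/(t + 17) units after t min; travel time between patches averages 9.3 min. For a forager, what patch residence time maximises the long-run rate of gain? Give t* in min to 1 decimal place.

Maximise g(t)/(T+t): set derivative to zero → g'(t)(T+t) = g(t).
g'(t) = 270·17/(t + 17)². Setting 270·17/(t+17)² = 270t/[(t+17)(9.3+t)] gives 17(9.3+t) = t(t+17), so t² = 17×9.3 = 158.1.
t* = √158.1 = 12.57 min.

12.6 min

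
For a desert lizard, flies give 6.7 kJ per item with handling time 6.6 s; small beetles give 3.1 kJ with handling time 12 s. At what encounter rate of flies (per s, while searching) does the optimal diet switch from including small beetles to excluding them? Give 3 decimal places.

At the threshold, the rate on flies alone equals the profitability of small beetles: λ·6.7/(1 + λ·6.6) = 3.1/12 = 0.2583.
Rearranging, λ(6.7 − 0.2583×6.6) = 0.2583, so λ = 0.2583/4.995 = 0.05172 per s.

0.052 per s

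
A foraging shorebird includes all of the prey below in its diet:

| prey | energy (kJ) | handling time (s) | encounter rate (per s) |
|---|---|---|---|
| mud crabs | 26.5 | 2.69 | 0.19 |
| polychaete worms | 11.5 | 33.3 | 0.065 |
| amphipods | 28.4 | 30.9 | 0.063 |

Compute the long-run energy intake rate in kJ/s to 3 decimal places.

1.347 kJ/s

R = (0.19×26.5 + 0.065×11.5 + 0.063×28.4) / (1 + 0.19×2.69 + 0.065×33.3 + 0.063×30.9) = 7.572/5.622 = 1.347 kJ/s.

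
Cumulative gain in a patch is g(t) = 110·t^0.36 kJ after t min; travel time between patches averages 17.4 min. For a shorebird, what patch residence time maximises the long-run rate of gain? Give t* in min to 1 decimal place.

9.8 min

Maximise g(t)/(T+t): set derivative to zero → g'(t)(T+t) = g(t).
g'(t) = 0.36·110·t^-0.64. Setting 0.36·110·t^-0.64 = 110·t^0.36/(17.4+t) gives 0.36(17.4+t) = t, so 0.64·t = 0.36×17.4.
t* = 0.36×17.4/0.64 = 9.787 min.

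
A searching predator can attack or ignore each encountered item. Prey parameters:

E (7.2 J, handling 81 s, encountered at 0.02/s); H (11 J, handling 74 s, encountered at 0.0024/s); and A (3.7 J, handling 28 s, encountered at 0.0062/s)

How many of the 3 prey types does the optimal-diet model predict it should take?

3

Rank by E/h (J/s): H 0.149, A 0.132, E 0.0889. Include each in turn until the next type's E/h falls below the running intake rate.
Rate on top 1: 0.02242. A: 0.132 > 0.02242 → include.
Rate on top 2: 0.03652. E: 0.0889 > 0.03652 → include.
Optimal diet: H, A, E — 3 of 3 types.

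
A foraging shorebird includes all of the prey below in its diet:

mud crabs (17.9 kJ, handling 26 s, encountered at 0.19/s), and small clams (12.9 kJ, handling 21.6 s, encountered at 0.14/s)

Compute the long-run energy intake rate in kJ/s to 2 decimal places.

0.58 kJ/s

R = (0.19×17.9 + 0.14×12.9) / (1 + 0.19×26 + 0.14×21.6) = 5.207/8.964 = 0.5809 kJ/s.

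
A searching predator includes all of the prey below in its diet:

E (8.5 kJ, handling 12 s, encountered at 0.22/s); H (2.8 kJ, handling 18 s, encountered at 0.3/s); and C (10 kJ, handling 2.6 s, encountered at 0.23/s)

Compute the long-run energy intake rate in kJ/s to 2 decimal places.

R = Σλ_iE_i / (1 + Σλ_ih_i)
Numerator: 0.22×8.5 + 0.3×2.8 + 0.23×10 = 5.01
Denominator: 1 + 0.22×12 + 0.3×18 + 0.23×2.6 = 9.638
R = 5.01/9.638 = 0.5198 kJ/s

0.52 kJ/s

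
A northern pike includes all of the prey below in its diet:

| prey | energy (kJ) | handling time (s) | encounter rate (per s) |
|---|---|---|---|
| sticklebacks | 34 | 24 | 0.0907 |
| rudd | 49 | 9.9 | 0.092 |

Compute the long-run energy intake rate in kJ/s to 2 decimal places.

Energy encountered per unit search time: 0.0907×34 + 0.092×49 = 7.592 kJ/s.
Handling time per unit search time: 0.0907×24 + 0.092×9.9 = 3.088.
Rate = 7.592/(1 + 3.088) = 1.857 kJ/s.

1.86 kJ/s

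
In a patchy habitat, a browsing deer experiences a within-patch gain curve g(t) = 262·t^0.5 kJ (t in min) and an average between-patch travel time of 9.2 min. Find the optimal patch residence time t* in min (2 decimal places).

9.20 min

By the marginal value theorem, leave when the instantaneous gain rate g'(t) equals the habitat-wide average g(t)/(T + t).
g'(t) = 0.5·262·t^-0.5. Setting 0.5·262·t^-0.5 = 262·t^0.5/(9.2+t) gives 0.5(9.2+t) = t, so 0.50·t = 0.5×9.2.
t* = 0.5×9.2/0.50 = 9.2 min.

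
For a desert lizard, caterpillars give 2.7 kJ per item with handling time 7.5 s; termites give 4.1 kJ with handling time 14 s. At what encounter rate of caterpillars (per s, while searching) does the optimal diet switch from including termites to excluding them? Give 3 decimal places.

At the threshold, the rate on caterpillars alone equals the profitability of termites: λ·2.7/(1 + λ·7.5) = 4.1/14 = 0.2929.
Rearranging, λ(2.7 − 0.2929×7.5) = 0.2929, so λ = 0.2929/0.5036 = 0.5816 per s.

0.582 per s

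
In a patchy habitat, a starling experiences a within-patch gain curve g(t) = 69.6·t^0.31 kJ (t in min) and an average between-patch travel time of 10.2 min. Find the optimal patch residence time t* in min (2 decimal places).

Maximise g(t)/(T+t): set derivative to zero → g'(t)(T+t) = g(t).
g'(t) = 0.31·69.6·t^-0.69. Setting 0.31·69.6·t^-0.69 = 69.6·t^0.31/(10.2+t) gives 0.31(10.2+t) = t, so 0.69·t = 0.31×10.2.
t* = 0.31×10.2/0.69 = 4.583 min.

4.58 min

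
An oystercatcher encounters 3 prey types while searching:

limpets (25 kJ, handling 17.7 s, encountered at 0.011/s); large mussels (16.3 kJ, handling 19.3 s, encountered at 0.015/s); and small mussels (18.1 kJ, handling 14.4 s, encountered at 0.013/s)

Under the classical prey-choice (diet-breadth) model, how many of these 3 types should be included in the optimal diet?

3

E/h in descending order: limpets 1.41, small mussels 1.26, large mussels 0.845 kJ/s. The optimal diet is the largest prefix of this list for which every included type satisfies E_i/h_i > R on the types above it.
Rate on top 1: 0.2302. small mussels: 1.26 > 0.2302 → include.
Rate on top 2: 0.3693. large mussels: 0.845 > 0.3693 → include.
Optimal diet: limpets, small mussels, large mussels — 3 of 3 types.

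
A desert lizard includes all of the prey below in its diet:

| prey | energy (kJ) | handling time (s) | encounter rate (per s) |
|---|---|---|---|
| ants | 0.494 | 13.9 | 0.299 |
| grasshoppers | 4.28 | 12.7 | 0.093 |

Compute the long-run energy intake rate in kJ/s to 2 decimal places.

0.09 kJ/s

Energy encountered per unit search time: 0.299×0.494 + 0.093×4.28 = 0.5457 kJ/s.
Handling time per unit search time: 0.299×13.9 + 0.093×12.7 = 5.337.
Rate = 0.5457/(1 + 5.337) = 0.08612 kJ/s.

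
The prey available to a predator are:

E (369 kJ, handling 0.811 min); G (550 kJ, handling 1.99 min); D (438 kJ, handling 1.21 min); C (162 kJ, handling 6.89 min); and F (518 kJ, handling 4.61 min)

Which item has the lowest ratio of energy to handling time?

In descending order of E/h:
E: 369/0.811 = 455 kJ/min
D: 438/1.21 = 362 kJ/min
G: 550/1.99 = 276 kJ/min
F: 518/4.61 = 112 kJ/min
C: 162/6.89 = 23.5 kJ/min

C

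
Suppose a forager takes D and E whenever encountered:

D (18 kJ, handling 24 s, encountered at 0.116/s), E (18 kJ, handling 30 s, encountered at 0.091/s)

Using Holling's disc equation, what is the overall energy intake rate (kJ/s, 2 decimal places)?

0.57 kJ/s

Energy encountered per unit search time: 0.116×18 + 0.091×18 = 3.726 kJ/s.
Handling time per unit search time: 0.116×24 + 0.091×30 = 5.514.
Rate = 3.726/(1 + 5.514) = 0.572 kJ/s.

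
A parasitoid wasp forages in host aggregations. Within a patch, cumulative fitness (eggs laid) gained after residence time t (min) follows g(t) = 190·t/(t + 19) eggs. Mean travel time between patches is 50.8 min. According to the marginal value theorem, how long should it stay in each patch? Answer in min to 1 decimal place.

31.1 min

Optimal t* satisfies g'(t*) = g(t*)/(T + t*).
g'(t) = 190·19/(t + 19)². Setting 190·19/(t+19)² = 190t/[(t+19)(50.8+t)] gives 19(50.8+t) = t(t+19), so t² = 19×50.8 = 965.2.
t* = √965.2 = 31.07 min.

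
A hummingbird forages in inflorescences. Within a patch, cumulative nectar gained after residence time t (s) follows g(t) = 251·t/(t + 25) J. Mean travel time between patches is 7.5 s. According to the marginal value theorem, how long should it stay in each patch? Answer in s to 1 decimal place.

13.7 s

By the marginal value theorem, leave when the instantaneous gain rate g'(t) equals the habitat-wide average g(t)/(T + t).
g'(t) = 251·25/(t + 25)². Setting 251·25/(t+25)² = 251t/[(t+25)(7.5+t)] gives 25(7.5+t) = t(t+25), so t² = 25×7.5 = 187.5.
t* = √187.5 = 13.69 s.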